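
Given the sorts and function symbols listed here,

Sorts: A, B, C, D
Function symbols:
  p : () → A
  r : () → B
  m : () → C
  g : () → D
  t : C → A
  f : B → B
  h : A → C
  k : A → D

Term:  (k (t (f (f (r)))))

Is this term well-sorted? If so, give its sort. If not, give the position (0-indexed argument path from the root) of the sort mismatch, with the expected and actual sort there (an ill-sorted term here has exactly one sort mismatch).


ill-sorted at position [0, 0]: expected C, got B

        (r) : B
      (f (r)) : B
    (f (f (r))) : B
  (t (f (f (r)))) : ✗ arg 0 at [0, 0] has sort B, expected C


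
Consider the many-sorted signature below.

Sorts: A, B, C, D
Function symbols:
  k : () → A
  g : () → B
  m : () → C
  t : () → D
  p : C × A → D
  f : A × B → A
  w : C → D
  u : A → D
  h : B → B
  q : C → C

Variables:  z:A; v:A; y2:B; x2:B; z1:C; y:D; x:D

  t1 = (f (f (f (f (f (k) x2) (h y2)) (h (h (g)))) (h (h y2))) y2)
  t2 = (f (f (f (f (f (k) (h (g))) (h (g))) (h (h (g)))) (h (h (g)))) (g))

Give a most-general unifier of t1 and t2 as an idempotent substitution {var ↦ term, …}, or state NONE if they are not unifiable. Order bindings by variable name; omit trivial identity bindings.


{x2 ↦ (h (g)), y2 ↦ (g)}


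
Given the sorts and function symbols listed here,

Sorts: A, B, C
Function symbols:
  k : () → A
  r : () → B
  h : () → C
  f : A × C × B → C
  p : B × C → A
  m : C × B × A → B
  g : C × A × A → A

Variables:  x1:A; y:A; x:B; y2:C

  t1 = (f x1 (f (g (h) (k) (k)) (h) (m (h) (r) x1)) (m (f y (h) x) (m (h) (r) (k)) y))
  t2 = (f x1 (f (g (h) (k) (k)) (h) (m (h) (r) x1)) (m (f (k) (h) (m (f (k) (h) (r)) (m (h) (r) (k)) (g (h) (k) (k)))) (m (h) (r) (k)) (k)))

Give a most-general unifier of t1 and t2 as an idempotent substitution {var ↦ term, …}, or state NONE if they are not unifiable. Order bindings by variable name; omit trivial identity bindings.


{x ↦ (m (f (k) (h) (r)) (m (h) (r) (k)) (g (h) (k) (k))), y ↦ (k)}


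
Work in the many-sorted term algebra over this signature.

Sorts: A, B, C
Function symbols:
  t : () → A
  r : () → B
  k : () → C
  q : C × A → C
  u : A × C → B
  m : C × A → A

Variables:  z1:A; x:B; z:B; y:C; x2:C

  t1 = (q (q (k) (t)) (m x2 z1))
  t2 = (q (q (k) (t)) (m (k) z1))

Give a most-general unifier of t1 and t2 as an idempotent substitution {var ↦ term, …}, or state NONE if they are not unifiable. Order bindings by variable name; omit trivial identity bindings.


{x2 ↦ (k)}


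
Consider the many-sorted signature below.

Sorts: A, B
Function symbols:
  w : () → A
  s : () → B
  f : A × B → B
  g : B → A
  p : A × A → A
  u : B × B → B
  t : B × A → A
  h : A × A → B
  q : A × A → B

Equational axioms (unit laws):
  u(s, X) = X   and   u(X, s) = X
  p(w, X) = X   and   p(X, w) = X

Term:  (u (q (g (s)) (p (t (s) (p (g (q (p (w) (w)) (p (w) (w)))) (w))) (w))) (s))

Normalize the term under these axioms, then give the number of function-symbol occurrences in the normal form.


1. (u (q (g (s)) (p (t (s) (p (g (q (p (w) (w)) (p (w) (w)))) (w))) (w))) (s))  →  (q (g (s)) (p (t (s) (p (g (q (p (w) (w)) (p (w) (w)))) (w))) (w)))
2. (q (g (s)) (p (t (s) (p (g (q (p (w) (w)) (p (w) (w)))) (w))) (w)))  →  (q (g (s)) (t (s) (p (g (q (p (w) (w)) (p (w) (w)))) (w))))
3. (q (g (s)) (t (s) (p (g (q (p (w) (w)) (p (w) (w)))) (w))))  →  (q (g (s)) (t (s) (g (q (p (w) (w)) (p (w) (w))))))
4. (q (g (s)) (t (s) (g (q (p (w) (w)) (p (w) (w))))))  →  (q (g (s)) (t (s) (g (q (w) (p (w) (w))))))
5. (q (g (s)) (t (s) (g (q (w) (p (w) (w))))))  →  (q (g (s)) (t (s) (g (q (w) (w)))))
normal form: (q (g (s)) (t (s) (g (q (w) (w)))))

size = 9


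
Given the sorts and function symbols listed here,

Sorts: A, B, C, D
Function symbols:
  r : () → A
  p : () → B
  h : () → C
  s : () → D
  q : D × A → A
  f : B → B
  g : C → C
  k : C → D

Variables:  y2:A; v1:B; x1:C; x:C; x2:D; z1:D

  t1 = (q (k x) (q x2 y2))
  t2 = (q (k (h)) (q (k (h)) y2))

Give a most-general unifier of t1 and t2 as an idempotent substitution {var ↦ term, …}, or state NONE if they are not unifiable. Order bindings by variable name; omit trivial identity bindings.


{x ↦ (h), x2 ↦ (k (h))}


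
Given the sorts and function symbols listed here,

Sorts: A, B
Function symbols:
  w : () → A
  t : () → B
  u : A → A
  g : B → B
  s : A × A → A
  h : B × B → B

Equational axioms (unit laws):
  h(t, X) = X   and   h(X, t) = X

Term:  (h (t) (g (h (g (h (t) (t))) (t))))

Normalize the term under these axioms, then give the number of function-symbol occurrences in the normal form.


1. (h (t) (g (h (g (h (t) (t))) (t))))  →  (g (h (g (h (t) (t))) (t)))
2. (g (h (g (h (t) (t))) (t)))  →  (g (g (h (t) (t))))
3. (g (g (h (t) (t))))  →  (g (g (t)))
normal form: (g (g (t)))

size = 3


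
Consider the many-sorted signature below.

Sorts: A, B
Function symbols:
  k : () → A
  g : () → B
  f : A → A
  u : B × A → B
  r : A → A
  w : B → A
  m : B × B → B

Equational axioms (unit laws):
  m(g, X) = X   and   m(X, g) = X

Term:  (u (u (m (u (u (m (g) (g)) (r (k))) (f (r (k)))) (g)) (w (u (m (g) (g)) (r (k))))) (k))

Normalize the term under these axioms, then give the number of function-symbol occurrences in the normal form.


1. (u (u (m (u (u (m (g) (g)) (r (k))) (f (r (k)))) (g)) (w (u (m (g) (g)) (r (k))))) (k))  →  (u (u (u (u (m (g) (g)) (r (k))) (f (r (k)))) (w (u (m (g) (g)) (r (k))))) (k))
2. (u (u (u (u (m (g) (g)) (r (k))) (f (r (k)))) (w (u (m (g) (g)) (r (k))))) (k))  →  (u (u (u (u (g) (r (k))) (f (r (k)))) (w (u (m (g) (g)) (r (k))))) (k))
3. (u (u (u (u (g) (r (k))) (f (r (k)))) (w (u (m (g) (g)) (r (k))))) (k))  →  (u (u (u (u (g) (r (k))) (f (r (k)))) (w (u (g) (r (k))))) (k))
normal form: (u (u (u (u (g) (r (k))) (f (r (k)))) (w (u (g) (r (k))))) (k))

size = 16


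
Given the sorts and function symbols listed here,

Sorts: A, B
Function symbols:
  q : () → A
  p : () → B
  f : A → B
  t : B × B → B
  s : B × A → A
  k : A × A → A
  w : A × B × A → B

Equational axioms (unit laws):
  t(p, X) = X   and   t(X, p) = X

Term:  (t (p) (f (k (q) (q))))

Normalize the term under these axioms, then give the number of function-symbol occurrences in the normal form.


1. (t (p) (f (k (q) (q))))  →  (f (k (q) (q)))
normal form: (f (k (q) (q)))

size = 4


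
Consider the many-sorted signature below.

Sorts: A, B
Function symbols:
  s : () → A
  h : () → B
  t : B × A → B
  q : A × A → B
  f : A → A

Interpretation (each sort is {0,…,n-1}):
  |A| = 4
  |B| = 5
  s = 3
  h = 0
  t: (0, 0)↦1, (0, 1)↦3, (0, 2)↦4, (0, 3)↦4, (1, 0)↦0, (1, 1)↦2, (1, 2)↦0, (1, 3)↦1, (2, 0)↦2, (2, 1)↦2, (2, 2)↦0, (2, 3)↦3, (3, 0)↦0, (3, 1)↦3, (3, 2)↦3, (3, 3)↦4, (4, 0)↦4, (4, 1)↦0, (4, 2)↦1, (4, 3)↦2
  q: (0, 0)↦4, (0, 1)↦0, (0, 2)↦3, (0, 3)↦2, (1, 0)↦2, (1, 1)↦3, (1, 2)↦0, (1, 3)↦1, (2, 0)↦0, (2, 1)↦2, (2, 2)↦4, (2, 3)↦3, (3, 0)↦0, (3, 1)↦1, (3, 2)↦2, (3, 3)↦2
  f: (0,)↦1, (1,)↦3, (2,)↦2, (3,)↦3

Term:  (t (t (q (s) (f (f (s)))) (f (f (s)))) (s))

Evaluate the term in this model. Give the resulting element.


  s = 3
  s = 3
  (f (s)) = f(3,) = 3
  (f (f (s))) = f(3,) = 3
  (q (s) (f (f (s)))) = q(3, 3) = 2
  s = 3
  (f (s)) = f(3,) = 3
  (f (f (s))) = f(3,) = 3
  (t (q (s) (f (f (s)))) (f (f (s)))) = t(2, 3) = 3
  s = 3
  (t (t (q (s) (f (f (s)))) (f (f (s)))) (s)) = t(3, 3) = 4

value = 4


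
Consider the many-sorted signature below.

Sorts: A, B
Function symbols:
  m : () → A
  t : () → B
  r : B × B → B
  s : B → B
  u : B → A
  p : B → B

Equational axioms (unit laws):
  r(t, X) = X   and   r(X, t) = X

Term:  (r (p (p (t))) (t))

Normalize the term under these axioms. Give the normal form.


1. (r (p (p (t))) (t))  →  (p (p (t)))

normal form = (p (p (t)))


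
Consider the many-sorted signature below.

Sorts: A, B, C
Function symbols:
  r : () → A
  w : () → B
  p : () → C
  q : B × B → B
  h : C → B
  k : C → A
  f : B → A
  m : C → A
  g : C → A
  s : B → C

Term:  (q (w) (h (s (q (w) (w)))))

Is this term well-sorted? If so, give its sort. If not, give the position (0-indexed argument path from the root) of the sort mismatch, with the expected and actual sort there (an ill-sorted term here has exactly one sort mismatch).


  (w) : B
        (w) : B
        (w) : B
      (q (w) (w)) : B
    (s (q (w) (w))) : C
  (h (s (q (w) (w)))) : B
(q (w) (h (s (q (w) (w))))) : B

well-sorted; sort = B


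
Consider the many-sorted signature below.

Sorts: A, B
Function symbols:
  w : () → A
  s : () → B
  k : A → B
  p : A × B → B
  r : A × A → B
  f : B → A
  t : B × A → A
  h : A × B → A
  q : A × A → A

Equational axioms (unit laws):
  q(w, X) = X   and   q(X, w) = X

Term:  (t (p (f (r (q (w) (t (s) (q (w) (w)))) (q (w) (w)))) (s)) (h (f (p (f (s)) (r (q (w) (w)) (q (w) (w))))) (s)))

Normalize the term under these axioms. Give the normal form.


normal form = (t (p (f (r (t (s) (w)) (w))) (s)) (h (f (p (f (s)) (r (w) (w)))) (s)))

1. (t (p (f (r (q (w) (t (s) (q (w) (w)))) (q (w) (w)))) (s)) (h (f (p (f (s)) (r (q (w) (w)) (q (w) (w))))) (s)))  →  (t (p (f (r (t (s) (q (w) (w))) (q (w) (w)))) (s)) (h (f (p (f (s)) (r (q (w) (w)) (q (w) (w))))) (s)))
2. (t (p (f (r (t (s) (q (w) (w))) (q (w) (w)))) (s)) (h (f (p (f (s)) (r (q (w) (w)) (q (w) (w))))) (s)))  →  (t (p (f (r (t (s) (w)) (q (w) (w)))) (s)) (h (f (p (f (s)) (r (q (w) (w)) (q (w) (w))))) (s)))
3. (t (p (f (r (t (s) (w)) (q (w) (w)))) (s)) (h (f (p (f (s)) (r (q (w) (w)) (q (w) (w))))) (s)))  →  (t (p (f (r (t (s) (w)) (w))) (s)) (h (f (p (f (s)) (r (q (w) (w)) (q (w) (w))))) (s)))
4. (t (p (f (r (t (s) (w)) (w))) (s)) (h (f (p (f (s)) (r (q (w) (w)) (q (w) (w))))) (s)))  →  (t (p (f (r (t (s) (w)) (w))) (s)) (h (f (p (f (s)) (r (w) (q (w) (w))))) (s)))
5. (t (p (f (r (t (s) (w)) (w))) (s)) (h (f (p (f (s)) (r (w) (q (w) (w))))) (s)))  →  (t (p (f (r (t (s) (w)) (w))) (s)) (h (f (p (f (s)) (r (w) (w)))) (s)))


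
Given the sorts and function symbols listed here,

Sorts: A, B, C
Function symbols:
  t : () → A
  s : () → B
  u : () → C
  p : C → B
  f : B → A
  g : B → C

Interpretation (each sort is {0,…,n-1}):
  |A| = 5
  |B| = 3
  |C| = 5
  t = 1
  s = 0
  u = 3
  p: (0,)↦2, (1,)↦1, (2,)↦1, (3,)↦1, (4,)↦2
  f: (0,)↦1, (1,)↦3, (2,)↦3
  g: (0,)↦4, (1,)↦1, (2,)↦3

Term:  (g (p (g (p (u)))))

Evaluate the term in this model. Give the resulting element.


  u = 3
  (p (u)) = p(3,) = 1
  (g (p (u))) = g(1,) = 1
  (p (g (p (u)))) = p(1,) = 1
  (g (p (g (p (u))))) = g(1,) = 1

value = 1


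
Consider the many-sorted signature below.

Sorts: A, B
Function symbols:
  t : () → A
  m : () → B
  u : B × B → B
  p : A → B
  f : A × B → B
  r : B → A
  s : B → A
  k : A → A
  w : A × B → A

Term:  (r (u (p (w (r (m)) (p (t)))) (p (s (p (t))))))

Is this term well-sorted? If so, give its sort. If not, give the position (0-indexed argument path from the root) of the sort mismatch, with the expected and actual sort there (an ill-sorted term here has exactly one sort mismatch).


well-sorted; sort = A

          (m) : B
        (r (m)) : A
          (t) : A
        (p (t)) : B
      (w (r (m)) (p (t))) : A
    (p (w (r (m)) (p (t)))) : B
          (t) : A
        (p (t)) : B
      (s (p (t))) : A
    (p (s (p (t)))) : B
  (u (p (w (r (m)) (p (t)))) (p (s (p (t))))) : B
(r (u (p (w (r (m)) (p (t)))) (p (s (p (t)))))) : A


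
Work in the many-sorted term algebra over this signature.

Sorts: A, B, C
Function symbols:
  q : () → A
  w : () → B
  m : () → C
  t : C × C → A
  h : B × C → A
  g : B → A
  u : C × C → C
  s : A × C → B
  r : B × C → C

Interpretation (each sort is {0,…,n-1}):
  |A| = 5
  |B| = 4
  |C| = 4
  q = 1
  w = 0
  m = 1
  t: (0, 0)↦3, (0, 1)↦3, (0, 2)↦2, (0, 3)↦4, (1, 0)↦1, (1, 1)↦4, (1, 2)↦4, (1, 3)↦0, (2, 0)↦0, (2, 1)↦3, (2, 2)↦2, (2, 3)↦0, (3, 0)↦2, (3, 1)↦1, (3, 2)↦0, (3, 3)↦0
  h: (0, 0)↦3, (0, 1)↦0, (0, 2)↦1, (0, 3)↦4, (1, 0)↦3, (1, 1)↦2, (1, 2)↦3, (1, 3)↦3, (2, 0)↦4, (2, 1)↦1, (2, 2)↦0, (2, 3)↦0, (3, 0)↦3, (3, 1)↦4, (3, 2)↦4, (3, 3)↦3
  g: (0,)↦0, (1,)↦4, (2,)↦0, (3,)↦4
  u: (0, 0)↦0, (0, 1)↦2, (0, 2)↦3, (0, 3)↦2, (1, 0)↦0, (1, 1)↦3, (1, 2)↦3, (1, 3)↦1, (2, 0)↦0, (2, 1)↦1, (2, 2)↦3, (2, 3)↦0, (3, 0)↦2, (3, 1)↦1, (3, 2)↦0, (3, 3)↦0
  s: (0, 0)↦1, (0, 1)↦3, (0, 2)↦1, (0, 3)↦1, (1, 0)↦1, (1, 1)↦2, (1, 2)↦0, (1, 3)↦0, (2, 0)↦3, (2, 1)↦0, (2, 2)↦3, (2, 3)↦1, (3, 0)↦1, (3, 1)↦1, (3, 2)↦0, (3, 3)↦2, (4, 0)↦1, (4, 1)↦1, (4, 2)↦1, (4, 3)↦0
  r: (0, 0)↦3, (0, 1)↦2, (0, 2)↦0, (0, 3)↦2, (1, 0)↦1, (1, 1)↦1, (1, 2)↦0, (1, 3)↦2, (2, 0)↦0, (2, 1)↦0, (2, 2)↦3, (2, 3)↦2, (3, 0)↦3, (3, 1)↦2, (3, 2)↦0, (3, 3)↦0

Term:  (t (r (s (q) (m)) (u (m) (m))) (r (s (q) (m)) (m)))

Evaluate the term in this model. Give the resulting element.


value = 0

  q = 1
  m = 1
  (s (q) (m)) = s(1, 1) = 2
  m = 1
  m = 1
  (u (m) (m)) = u(1, 1) = 3
  (r (s (q) (m)) (u (m) (m))) = r(2, 3) = 2
  q = 1
  m = 1
  (s (q) (m)) = s(1, 1) = 2
  m = 1
  (r (s (q) (m)) (m)) = r(2, 1) = 0
  (t (r (s (q) (m)) (u (m) (m))) (r (s (q) (m)) (m))) = t(2, 0) = 0


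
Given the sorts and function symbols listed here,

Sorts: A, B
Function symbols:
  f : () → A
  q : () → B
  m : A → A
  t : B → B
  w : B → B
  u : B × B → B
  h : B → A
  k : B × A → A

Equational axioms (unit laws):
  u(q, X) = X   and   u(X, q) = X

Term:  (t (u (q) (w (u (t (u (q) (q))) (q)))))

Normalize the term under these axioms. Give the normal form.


1. (t (u (q) (w (u (t (u (q) (q))) (q)))))  →  (t (w (u (t (u (q) (q))) (q))))
2. (t (w (u (t (u (q) (q))) (q))))  →  (t (w (t (u (q) (q)))))
3. (t (w (t (u (q) (q)))))  →  (t (w (t (q))))

normal form = (t (w (t (q))))


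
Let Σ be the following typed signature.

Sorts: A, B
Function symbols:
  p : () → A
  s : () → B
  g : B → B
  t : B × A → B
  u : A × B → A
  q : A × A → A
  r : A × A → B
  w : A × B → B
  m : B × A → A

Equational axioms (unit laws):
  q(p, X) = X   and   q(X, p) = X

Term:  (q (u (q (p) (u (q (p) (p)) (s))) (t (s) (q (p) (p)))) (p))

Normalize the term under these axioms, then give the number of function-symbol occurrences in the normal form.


size = 7

1. (q (u (q (p) (u (q (p) (p)) (s))) (t (s) (q (p) (p)))) (p))  →  (u (q (p) (u (q (p) (p)) (s))) (t (s) (q (p) (p))))
2. (u (q (p) (u (q (p) (p)) (s))) (t (s) (q (p) (p))))  →  (u (u (q (p) (p)) (s)) (t (s) (q (p) (p))))
3. (u (u (q (p) (p)) (s)) (t (s) (q (p) (p))))  →  (u (u (p) (s)) (t (s) (q (p) (p))))
4. (u (u (p) (s)) (t (s) (q (p) (p))))  →  (u (u (p) (s)) (t (s) (p)))
normal form: (u (u (p) (s)) (t (s) (p)))


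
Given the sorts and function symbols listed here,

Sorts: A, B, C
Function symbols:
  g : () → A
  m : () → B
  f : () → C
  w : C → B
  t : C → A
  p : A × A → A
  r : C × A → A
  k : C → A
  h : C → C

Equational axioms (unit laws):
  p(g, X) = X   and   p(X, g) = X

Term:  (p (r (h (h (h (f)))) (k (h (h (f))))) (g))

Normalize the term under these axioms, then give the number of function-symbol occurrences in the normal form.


1. (p (r (h (h (h (f)))) (k (h (h (f))))) (g))  →  (r (h (h (h (f)))) (k (h (h (f)))))
normal form: (r (h (h (h (f)))) (k (h (h (f)))))

size = 9


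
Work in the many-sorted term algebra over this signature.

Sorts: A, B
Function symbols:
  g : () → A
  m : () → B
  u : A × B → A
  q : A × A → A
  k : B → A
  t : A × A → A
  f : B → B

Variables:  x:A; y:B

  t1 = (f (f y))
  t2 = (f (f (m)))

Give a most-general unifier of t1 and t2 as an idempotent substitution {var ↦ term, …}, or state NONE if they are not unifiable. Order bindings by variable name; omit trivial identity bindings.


{y ↦ (m)}


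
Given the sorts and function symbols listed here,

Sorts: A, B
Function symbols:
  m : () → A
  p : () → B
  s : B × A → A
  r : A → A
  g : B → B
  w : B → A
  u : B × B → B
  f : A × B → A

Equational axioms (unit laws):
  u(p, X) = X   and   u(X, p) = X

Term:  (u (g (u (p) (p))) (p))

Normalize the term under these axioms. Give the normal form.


normal form = (g (p))

1. (u (g (u (p) (p))) (p))  →  (g (u (p) (p)))
2. (g (u (p) (p)))  →  (g (p))


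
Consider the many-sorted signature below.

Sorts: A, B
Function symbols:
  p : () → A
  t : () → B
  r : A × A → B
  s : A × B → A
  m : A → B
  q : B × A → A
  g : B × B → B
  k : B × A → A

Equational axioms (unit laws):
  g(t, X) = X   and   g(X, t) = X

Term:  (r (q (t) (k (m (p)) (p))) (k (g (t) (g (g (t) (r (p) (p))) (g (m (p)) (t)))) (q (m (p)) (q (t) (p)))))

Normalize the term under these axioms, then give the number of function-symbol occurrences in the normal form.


size = 20

1. (r (q (t) (k (m (p)) (p))) (k (g (t) (g (g (t) (r (p) (p))) (g (m (p)) (t)))) (q (m (p)) (q (t) (p)))))  →  (r (q (t) (k (m (p)) (p))) (k (g (g (t) (r (p) (p))) (g (m (p)) (t))) (q (m (p)) (q (t) (p)))))
2. (r (q (t) (k (m (p)) (p))) (k (g (g (t) (r (p) (p))) (g (m (p)) (t))) (q (m (p)) (q (t) (p)))))  →  (r (q (t) (k (m (p)) (p))) (k (g (r (p) (p)) (g (m (p)) (t))) (q (m (p)) (q (t) (p)))))
3. (r (q (t) (k (m (p)) (p))) (k (g (r (p) (p)) (g (m (p)) (t))) (q (m (p)) (q (t) (p)))))  →  (r (q (t) (k (m (p)) (p))) (k (g (r (p) (p)) (m (p))) (q (m (p)) (q (t) (p)))))
normal form: (r (q (t) (k (m (p)) (p))) (k (g (r (p) (p)) (m (p))) (q (m (p)) (q (t) (p)))))


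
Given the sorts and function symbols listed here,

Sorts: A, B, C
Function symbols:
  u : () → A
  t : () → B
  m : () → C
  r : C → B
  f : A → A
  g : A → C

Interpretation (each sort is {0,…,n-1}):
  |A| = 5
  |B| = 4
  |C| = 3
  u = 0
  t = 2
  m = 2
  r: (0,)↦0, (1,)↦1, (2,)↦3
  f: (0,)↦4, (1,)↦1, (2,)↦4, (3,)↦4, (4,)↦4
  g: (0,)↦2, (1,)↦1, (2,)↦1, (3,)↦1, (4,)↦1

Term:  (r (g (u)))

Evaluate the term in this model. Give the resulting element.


value = 3

  u = 0
  (g (u)) = g(0,) = 2
  (r (g (u))) = r(2,) = 3


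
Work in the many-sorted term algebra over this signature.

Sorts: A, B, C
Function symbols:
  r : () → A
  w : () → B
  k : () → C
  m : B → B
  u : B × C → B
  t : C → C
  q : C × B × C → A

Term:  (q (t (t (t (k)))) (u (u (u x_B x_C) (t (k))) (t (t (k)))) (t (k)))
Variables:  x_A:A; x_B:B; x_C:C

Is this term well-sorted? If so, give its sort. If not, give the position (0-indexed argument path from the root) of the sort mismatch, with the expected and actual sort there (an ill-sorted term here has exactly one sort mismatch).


well-sorted; sort = A

        (k) : C
      (t (k)) : C
    (t (t (k))) : C
  (t (t (t (k)))) : C
        x_B : B
        x_C : C
      (u x_B x_C) : B
        (k) : C
      (t (k)) : C
    (u (u x_B x_C) (t (k))) : B
        (k) : C
      (t (k)) : C
    (t (t (k))) : C
  (u (u (u x_B x_C) (t (k))) (t (t (k)))) : B
    (k) : C
  (t (k)) : C
(q (t (t (t (k)))) (u (u (u x_B x_C) (t (k))) (t (t (k)))) (t (k))) : A


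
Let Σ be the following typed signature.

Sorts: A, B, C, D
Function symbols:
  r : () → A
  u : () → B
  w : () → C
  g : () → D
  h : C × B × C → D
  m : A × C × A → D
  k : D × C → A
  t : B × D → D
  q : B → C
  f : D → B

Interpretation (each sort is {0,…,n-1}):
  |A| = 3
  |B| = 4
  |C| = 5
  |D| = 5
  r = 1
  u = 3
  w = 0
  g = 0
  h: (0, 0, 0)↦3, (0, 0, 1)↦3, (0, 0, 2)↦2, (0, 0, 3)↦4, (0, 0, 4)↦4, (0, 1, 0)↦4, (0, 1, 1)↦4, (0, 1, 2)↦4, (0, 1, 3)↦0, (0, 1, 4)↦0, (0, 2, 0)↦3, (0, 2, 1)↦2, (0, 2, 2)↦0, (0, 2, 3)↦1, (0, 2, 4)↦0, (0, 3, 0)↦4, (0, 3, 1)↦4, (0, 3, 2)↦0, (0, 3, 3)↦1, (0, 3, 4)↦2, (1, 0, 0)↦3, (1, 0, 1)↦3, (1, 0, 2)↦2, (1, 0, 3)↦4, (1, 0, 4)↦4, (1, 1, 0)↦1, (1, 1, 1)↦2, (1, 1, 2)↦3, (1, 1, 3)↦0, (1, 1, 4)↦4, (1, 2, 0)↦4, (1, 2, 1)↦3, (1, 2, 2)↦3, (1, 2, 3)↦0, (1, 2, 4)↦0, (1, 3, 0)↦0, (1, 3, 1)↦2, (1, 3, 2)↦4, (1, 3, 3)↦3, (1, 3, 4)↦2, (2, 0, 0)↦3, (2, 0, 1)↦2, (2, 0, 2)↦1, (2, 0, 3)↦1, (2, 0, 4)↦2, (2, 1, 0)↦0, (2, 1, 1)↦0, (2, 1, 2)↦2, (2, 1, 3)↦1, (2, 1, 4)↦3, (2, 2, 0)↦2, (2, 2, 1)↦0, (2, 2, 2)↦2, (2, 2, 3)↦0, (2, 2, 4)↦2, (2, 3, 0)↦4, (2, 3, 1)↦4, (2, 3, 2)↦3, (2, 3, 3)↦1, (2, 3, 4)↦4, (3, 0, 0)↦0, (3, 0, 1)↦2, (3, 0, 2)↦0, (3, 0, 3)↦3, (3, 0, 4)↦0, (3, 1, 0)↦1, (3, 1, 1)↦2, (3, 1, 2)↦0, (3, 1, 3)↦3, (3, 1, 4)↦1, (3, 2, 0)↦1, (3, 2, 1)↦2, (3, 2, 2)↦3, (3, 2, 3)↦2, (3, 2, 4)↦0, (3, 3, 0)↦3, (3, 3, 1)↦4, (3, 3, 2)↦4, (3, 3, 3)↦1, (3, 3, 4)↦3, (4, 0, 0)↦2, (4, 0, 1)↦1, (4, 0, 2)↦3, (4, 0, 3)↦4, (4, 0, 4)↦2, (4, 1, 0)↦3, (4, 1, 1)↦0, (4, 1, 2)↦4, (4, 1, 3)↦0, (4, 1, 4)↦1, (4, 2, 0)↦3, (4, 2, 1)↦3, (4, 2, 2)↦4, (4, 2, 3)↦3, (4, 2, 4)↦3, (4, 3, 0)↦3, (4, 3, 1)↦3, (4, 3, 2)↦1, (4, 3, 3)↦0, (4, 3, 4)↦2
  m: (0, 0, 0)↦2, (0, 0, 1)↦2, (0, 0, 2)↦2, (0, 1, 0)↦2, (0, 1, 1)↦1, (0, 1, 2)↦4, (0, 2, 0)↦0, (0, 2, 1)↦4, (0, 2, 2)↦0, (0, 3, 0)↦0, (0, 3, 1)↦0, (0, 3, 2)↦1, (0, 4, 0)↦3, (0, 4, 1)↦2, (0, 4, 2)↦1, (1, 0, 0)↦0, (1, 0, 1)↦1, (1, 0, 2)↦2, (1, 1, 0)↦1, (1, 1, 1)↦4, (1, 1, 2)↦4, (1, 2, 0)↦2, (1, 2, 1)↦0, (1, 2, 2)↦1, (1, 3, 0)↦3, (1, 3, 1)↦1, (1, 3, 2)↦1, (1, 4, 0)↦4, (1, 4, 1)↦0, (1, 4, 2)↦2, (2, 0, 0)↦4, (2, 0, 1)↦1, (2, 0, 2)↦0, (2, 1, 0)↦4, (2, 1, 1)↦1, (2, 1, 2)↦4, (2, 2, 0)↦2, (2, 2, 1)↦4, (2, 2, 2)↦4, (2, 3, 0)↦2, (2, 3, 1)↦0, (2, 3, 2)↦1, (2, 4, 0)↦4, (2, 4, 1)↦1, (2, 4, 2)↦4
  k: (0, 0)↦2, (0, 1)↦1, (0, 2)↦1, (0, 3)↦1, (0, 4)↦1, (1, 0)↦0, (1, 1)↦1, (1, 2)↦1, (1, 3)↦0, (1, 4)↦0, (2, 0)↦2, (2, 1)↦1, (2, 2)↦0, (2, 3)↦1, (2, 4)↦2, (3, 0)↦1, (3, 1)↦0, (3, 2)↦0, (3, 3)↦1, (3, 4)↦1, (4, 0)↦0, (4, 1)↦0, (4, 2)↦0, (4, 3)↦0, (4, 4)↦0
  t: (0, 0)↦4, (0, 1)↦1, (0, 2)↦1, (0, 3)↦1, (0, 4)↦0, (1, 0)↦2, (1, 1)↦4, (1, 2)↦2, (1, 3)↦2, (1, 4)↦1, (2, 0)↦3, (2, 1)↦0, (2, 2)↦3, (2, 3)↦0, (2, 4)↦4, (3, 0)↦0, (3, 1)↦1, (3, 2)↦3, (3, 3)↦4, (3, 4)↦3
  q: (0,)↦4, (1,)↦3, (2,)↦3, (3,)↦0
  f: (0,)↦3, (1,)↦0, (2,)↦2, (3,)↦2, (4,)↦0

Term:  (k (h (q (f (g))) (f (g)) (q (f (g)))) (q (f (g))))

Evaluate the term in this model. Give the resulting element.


  g = 0
  (f (g)) = f(0,) = 3
  (q (f (g))) = q(3,) = 0
  g = 0
  (f (g)) = f(0,) = 3
  g = 0
  (f (g)) = f(0,) = 3
  (q (f (g))) = q(3,) = 0
  (h (q (f (g))) (f (g)) (q (f (g)))) = h(0, 3, 0) = 4
  g = 0
  (f (g)) = f(0,) = 3
  (q (f (g))) = q(3,) = 0
  (k (h (q (f (g))) (f (g)) (q (f (g)))) (q (f (g)))) = k(4, 0) = 0

value = 0


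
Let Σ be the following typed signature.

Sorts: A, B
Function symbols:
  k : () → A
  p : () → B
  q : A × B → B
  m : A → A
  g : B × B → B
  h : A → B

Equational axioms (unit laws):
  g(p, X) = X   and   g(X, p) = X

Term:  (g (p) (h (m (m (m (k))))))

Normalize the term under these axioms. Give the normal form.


normal form = (h (m (m (m (k)))))

1. (g (p) (h (m (m (m (k))))))  →  (h (m (m (m (k)))))


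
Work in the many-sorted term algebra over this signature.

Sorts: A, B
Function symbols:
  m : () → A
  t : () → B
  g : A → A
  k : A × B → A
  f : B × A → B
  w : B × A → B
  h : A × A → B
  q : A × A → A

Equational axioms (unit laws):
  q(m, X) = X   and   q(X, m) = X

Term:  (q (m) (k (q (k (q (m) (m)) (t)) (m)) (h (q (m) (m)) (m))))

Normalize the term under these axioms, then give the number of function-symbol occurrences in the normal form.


1. (q (m) (k (q (k (q (m) (m)) (t)) (m)) (h (q (m) (m)) (m))))  →  (k (q (k (q (m) (m)) (t)) (m)) (h (q (m) (m)) (m)))
2. (k (q (k (q (m) (m)) (t)) (m)) (h (q (m) (m)) (m)))  →  (k (k (q (m) (m)) (t)) (h (q (m) (m)) (m)))
3. (k (k (q (m) (m)) (t)) (h (q (m) (m)) (m)))  →  (k (k (m) (t)) (h (q (m) (m)) (m)))
4. (k (k (m) (t)) (h (q (m) (m)) (m)))  →  (k (k (m) (t)) (h (m) (m)))
normal form: (k (k (m) (t)) (h (m) (m)))

size = 7


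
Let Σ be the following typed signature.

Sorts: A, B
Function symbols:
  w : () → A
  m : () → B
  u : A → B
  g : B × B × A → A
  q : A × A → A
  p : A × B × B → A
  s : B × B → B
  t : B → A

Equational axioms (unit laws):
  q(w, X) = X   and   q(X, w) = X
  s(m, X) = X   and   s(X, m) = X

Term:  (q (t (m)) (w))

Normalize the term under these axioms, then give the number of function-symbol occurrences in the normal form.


size = 2

1. (q (t (m)) (w))  →  (t (m))
normal form: (t (m))


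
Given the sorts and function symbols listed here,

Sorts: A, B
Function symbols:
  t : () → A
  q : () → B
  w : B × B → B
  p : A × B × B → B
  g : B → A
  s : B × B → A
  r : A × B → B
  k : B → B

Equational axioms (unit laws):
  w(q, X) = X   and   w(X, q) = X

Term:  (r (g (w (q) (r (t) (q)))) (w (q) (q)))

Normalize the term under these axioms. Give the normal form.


1. (r (g (w (q) (r (t) (q)))) (w (q) (q)))  →  (r (g (r (t) (q))) (w (q) (q)))
2. (r (g (r (t) (q))) (w (q) (q)))  →  (r (g (r (t) (q))) (q))

normal form = (r (g (r (t) (q))) (q))


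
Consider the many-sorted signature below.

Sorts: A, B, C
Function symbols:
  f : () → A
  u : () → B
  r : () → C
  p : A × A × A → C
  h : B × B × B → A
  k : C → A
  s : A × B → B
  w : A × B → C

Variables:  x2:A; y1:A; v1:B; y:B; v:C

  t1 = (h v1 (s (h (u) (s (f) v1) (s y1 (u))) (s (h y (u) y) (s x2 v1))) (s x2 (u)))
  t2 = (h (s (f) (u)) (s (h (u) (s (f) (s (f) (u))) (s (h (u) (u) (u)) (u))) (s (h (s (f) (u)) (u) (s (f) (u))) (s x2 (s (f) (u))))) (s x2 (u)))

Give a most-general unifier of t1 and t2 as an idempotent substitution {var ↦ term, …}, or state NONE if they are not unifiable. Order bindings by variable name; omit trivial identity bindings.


{v1 ↦ (s (f) (u)), y ↦ (s (f) (u)), y1 ↦ (h (u) (u) (u))}


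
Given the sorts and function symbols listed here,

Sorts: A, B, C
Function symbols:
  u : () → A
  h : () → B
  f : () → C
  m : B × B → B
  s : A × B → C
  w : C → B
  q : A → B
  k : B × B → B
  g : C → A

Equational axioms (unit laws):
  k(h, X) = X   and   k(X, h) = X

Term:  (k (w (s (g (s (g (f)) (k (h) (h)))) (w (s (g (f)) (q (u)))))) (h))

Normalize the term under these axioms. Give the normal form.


1. (k (w (s (g (s (g (f)) (k (h) (h)))) (w (s (g (f)) (q (u)))))) (h))  →  (w (s (g (s (g (f)) (k (h) (h)))) (w (s (g (f)) (q (u))))))
2. (w (s (g (s (g (f)) (k (h) (h)))) (w (s (g (f)) (q (u))))))  →  (w (s (g (s (g (f)) (h))) (w (s (g (f)) (q (u))))))

normal form = (w (s (g (s (g (f)) (h))) (w (s (g (f)) (q (u))))))


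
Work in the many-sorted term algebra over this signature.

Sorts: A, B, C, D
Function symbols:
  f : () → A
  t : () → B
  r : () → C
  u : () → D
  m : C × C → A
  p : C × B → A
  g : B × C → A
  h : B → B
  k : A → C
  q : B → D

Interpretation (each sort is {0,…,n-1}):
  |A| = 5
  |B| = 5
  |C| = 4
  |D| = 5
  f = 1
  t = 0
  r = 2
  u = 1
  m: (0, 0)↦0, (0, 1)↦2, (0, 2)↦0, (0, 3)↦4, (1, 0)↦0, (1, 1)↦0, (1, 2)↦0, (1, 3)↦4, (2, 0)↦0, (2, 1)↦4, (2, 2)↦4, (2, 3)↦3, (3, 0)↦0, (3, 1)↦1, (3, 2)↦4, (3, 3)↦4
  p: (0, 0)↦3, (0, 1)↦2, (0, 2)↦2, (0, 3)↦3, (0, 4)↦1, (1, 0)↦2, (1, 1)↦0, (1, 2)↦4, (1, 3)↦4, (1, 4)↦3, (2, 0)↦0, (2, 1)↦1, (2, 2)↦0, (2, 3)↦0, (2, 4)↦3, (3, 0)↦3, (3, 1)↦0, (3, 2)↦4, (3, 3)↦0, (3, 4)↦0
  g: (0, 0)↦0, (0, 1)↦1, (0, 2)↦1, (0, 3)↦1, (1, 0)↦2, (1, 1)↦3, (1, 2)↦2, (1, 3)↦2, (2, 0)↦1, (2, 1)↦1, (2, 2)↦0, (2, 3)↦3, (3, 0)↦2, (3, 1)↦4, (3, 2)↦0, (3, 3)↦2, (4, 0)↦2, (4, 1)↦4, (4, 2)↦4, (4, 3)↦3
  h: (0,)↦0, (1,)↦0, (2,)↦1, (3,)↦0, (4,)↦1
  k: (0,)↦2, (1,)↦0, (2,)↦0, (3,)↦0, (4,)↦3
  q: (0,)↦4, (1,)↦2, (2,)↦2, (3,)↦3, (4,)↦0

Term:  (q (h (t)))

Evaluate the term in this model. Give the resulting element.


  t = 0
  (h (t)) = h(0,) = 0
  (q (h (t))) = q(0,) = 4

value = 4


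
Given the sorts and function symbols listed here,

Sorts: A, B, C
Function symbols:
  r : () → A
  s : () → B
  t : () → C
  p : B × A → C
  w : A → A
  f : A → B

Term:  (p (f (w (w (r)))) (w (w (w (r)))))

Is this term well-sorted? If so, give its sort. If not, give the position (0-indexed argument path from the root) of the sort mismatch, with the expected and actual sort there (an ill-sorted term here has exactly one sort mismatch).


        (r) : A
      (w (r)) : A
    (w (w (r))) : A
  (f (w (w (r)))) : B
        (r) : A
      (w (r)) : A
    (w (w (r))) : A
  (w (w (w (r)))) : A
(p (f (w (w (r)))) (w (w (w (r))))) : C

well-sorted; sort = C


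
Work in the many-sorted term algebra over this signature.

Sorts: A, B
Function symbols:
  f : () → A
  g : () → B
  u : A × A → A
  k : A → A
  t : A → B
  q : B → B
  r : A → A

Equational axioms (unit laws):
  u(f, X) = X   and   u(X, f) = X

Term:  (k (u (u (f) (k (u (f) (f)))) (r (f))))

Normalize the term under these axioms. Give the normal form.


normal form = (k (u (k (f)) (r (f))))

1. (k (u (u (f) (k (u (f) (f)))) (r (f))))  →  (k (u (k (u (f) (f))) (r (f))))
2. (k (u (k (u (f) (f))) (r (f))))  →  (k (u (k (f)) (r (f))))


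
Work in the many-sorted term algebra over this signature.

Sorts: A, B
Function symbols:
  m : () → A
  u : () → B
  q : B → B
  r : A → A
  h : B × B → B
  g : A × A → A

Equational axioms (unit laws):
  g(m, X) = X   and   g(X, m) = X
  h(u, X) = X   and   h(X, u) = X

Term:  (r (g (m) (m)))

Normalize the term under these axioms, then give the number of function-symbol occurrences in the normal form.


1. (r (g (m) (m)))  →  (r (m))
normal form: (r (m))

size = 2


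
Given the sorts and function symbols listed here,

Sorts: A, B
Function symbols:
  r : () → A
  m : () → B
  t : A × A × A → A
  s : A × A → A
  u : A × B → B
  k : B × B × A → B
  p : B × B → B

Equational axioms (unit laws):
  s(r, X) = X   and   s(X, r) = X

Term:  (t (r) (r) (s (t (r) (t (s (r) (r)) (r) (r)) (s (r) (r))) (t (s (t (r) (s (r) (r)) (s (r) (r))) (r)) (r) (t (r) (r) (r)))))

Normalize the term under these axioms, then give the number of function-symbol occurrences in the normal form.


1. (t (r) (r) (s (t (r) (t (s (r) (r)) (r) (r)) (s (r) (r))) (t (s (t (r) (s (r) (r)) (s (r) (r))) (r)) (r) (t (r) (r) (r)))))  →  (t (r) (r) (s (t (r) (t (r) (r) (r)) (s (r) (r))) (t (s (t (r) (s (r) (r)) (s (r) (r))) (r)) (r) (t (r) (r) (r)))))
2. (t (r) (r) (s (t (r) (t (r) (r) (r)) (s (r) (r))) (t (s (t (r) (s (r) (r)) (s (r) (r))) (r)) (r) (t (r) (r) (r)))))  →  (t (r) (r) (s (t (r) (t (r) (r) (r)) (r)) (t (s (t (r) (s (r) (r)) (s (r) (r))) (r)) (r) (t (r) (r) (r)))))
3. (t (r) (r) (s (t (r) (t (r) (r) (r)) (r)) (t (s (t (r) (s (r) (r)) (s (r) (r))) (r)) (r) (t (r) (r) (r)))))  →  (t (r) (r) (s (t (r) (t (r) (r) (r)) (r)) (t (t (r) (s (r) (r)) (s (r) (r))) (r) (t (r) (r) (r)))))
4. (t (r) (r) (s (t (r) (t (r) (r) (r)) (r)) (t (t (r) (s (r) (r)) (s (r) (r))) (r) (t (r) (r) (r)))))  →  (t (r) (r) (s (t (r) (t (r) (r) (r)) (r)) (t (t (r) (r) (s (r) (r))) (r) (t (r) (r) (r)))))
5. (t (r) (r) (s (t (r) (t (r) (r) (r)) (r)) (t (t (r) (r) (s (r) (r))) (r) (t (r) (r) (r)))))  →  (t (r) (r) (s (t (r) (t (r) (r) (r)) (r)) (t (t (r) (r) (r)) (r) (t (r) (r) (r)))))
normal form: (t (r) (r) (s (t (r) (t (r) (r) (r)) (r)) (t (t (r) (r) (r)) (r) (t (r) (r) (r)))))

size = 21


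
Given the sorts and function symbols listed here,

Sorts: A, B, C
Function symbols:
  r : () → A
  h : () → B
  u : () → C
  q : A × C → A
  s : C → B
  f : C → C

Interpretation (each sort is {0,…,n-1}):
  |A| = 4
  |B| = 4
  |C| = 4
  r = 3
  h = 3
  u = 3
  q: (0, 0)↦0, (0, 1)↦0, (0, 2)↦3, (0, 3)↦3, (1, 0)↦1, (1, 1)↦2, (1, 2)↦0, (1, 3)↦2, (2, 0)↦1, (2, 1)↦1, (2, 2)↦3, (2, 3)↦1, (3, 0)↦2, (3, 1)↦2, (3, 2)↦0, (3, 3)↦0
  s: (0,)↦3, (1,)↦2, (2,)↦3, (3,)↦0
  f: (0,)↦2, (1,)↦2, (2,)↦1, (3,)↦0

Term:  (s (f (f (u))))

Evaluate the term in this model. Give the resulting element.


  u = 3
  (f (u)) = f(3,) = 0
  (f (f (u))) = f(0,) = 2
  (s (f (f (u)))) = s(2,) = 3

value = 3


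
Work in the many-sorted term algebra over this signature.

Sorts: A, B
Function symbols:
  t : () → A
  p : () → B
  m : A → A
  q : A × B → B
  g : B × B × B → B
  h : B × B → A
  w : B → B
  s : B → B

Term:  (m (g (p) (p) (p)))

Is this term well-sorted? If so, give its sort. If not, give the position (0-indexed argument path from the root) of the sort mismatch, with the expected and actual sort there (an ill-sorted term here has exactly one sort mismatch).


    (p) : B
    (p) : B
    (p) : B
  (g (p) (p) (p)) : B
(m (g (p) (p) (p))) : ✗ arg 0 at [0] has sort B, expected A

ill-sorted at position [0]: expected A, got B


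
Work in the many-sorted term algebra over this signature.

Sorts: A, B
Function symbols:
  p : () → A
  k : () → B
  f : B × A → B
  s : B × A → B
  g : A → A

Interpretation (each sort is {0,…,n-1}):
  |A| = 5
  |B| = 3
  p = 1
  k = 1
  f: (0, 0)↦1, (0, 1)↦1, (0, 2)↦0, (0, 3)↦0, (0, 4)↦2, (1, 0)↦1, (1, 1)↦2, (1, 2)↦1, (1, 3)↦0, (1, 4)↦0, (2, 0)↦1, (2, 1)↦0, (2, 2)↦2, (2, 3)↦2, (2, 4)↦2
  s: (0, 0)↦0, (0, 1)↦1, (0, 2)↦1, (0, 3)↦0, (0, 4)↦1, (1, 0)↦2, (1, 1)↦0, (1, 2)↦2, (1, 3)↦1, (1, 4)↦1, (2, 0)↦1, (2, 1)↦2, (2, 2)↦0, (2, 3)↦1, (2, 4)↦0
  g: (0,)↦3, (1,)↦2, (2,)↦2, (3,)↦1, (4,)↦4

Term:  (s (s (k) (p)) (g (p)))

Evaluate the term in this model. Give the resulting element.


  k = 1
  p = 1
  (s (k) (p)) = s(1, 1) = 0
  p = 1
  (g (p)) = g(1,) = 2
  (s (s (k) (p)) (g (p))) = s(0, 2) = 1

value = 1


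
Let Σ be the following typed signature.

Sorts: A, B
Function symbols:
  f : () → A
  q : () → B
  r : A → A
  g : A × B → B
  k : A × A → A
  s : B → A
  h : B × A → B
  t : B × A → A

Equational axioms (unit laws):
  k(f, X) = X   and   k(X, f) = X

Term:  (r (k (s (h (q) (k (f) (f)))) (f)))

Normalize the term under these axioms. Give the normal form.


normal form = (r (s (h (q) (f))))

1. (r (k (s (h (q) (k (f) (f)))) (f)))  →  (r (s (h (q) (k (f) (f)))))
2. (r (s (h (q) (k (f) (f)))))  →  (r (s (h (q) (f))))


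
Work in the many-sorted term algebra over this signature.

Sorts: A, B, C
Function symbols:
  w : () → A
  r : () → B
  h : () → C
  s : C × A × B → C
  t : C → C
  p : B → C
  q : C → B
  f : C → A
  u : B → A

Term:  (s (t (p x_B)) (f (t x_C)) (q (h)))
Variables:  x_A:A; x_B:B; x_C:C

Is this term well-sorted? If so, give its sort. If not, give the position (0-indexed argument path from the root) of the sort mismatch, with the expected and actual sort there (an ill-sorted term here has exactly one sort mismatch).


well-sorted; sort = C

      x_B : B
    (p x_B) : C
  (t (p x_B)) : C
      x_C : C
    (t x_C) : C
  (f (t x_C)) : A
    (h) : C
  (q (h)) : B
(s (t (p x_B)) (f (t x_C)) (q (h))) : C


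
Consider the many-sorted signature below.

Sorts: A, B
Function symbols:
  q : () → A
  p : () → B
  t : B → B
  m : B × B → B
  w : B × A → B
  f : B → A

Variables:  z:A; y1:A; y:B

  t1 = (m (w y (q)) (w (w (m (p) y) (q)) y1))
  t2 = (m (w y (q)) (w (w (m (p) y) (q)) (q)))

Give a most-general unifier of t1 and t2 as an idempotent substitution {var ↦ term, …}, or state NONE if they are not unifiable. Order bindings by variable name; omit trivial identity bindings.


{y1 ↦ (q)}


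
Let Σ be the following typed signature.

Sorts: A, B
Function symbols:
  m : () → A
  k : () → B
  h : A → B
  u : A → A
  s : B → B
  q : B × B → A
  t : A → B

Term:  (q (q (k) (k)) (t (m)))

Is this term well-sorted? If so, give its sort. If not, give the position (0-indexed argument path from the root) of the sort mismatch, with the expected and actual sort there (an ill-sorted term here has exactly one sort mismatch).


ill-sorted at position [0]: expected B, got A

    (k) : B
    (k) : B
  (q (k) (k)) : A
    (m) : A
  (t (m)) : B
(q (q (k) (k)) (t (m))) : ✗ arg 0 at [0] has sort A, expected B


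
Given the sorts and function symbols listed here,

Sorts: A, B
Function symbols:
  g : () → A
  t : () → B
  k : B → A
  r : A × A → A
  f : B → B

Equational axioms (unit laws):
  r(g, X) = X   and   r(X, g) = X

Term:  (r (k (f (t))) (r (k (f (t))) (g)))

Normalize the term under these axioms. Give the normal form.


normal form = (r (k (f (t))) (k (f (t))))

1. (r (k (f (t))) (r (k (f (t))) (g)))  →  (r (k (f (t))) (k (f (t))))


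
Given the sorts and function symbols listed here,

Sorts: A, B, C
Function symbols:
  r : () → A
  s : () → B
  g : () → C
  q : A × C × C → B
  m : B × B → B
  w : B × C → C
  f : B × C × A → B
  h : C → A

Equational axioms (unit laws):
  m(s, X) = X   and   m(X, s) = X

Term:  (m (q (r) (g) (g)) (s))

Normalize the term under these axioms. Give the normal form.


1. (m (q (r) (g) (g)) (s))  →  (q (r) (g) (g))

normal form = (q (r) (g) (g))


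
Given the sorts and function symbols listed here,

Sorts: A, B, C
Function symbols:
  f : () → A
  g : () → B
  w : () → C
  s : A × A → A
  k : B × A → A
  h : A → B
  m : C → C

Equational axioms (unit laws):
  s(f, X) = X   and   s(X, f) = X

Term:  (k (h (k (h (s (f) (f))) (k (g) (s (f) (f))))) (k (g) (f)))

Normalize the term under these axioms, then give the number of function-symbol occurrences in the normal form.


1. (k (h (k (h (s (f) (f))) (k (g) (s (f) (f))))) (k (g) (f)))  →  (k (h (k (h (f)) (k (g) (s (f) (f))))) (k (g) (f)))
2. (k (h (k (h (f)) (k (g) (s (f) (f))))) (k (g) (f)))  →  (k (h (k (h (f)) (k (g) (f)))) (k (g) (f)))
normal form: (k (h (k (h (f)) (k (g) (f)))) (k (g) (f)))

size = 11


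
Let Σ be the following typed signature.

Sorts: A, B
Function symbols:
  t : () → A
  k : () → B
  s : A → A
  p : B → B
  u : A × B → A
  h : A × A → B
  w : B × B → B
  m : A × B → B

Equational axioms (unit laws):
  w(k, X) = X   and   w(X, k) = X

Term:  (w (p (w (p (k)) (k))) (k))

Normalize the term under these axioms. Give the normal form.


normal form = (p (p (k)))

1. (w (p (w (p (k)) (k))) (k))  →  (p (w (p (k)) (k)))
2. (p (w (p (k)) (k)))  →  (p (p (k)))


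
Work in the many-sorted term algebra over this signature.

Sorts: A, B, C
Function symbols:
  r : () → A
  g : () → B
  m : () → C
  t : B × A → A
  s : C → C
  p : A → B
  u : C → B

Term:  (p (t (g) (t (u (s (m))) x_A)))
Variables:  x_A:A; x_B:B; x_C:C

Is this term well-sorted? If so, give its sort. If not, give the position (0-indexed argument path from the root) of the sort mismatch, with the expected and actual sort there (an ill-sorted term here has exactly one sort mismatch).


    (g) : B
          (m) : C
        (s (m)) : C
      (u (s (m))) : B
      x_A : A
    (t (u (s (m))) x_A) : A
  (t (g) (t (u (s (m))) x_A)) : A
(p (t (g) (t (u (s (m))) x_A))) : B

well-sorted; sort = B


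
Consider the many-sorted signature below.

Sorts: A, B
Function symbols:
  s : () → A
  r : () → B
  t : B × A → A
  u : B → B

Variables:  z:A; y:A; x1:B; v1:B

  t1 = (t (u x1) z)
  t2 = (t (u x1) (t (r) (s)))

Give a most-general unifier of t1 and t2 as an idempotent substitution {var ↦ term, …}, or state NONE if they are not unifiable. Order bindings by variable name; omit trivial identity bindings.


{z ↦ (t (r) (s))}


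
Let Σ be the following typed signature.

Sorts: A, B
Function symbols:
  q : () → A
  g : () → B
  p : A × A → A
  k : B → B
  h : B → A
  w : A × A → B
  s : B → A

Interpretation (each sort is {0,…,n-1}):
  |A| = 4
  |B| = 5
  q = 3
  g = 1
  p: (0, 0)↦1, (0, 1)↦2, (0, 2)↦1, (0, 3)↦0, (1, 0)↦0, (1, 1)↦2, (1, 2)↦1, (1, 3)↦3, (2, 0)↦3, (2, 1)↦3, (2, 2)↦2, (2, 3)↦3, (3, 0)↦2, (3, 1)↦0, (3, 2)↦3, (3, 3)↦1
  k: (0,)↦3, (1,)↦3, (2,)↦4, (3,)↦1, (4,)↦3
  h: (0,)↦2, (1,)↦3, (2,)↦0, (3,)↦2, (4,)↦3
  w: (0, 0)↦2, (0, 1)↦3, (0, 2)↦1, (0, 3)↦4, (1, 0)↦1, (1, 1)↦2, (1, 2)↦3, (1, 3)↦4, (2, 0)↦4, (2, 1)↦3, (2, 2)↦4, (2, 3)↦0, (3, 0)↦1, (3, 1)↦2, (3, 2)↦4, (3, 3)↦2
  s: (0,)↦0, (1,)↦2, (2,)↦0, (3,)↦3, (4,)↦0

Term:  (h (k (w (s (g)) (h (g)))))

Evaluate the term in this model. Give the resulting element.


value = 2

  g = 1
  (s (g)) = s(1,) = 2
  g = 1
  (h (g)) = h(1,) = 3
  (w (s (g)) (h (g))) = w(2, 3) = 0
  (k (w (s (g)) (h (g)))) = k(0,) = 3
  (h (k (w (s (g)) (h (g))))) = h(3,) = 2
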